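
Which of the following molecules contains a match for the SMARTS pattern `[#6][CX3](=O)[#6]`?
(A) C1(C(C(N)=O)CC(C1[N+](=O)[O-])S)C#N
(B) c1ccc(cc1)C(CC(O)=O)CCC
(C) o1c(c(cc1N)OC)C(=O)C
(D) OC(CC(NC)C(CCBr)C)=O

C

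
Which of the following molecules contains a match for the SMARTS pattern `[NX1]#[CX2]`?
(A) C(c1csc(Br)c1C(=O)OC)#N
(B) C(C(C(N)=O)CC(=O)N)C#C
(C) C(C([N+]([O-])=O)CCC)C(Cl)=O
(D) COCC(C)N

[NX1]#[CX2] describes a nitrogen triple-bonded to a two-connected carbon (a nitrile).
(A) contains a nitrile (-C#N), which satisfies every atom and bond constraint.
(B) has a primary amide (-C(=O)NH2) but the nitrogen is NX3, not NX1.
(C) has a nitro group (-[N+](=O)[O-]) but there is no C#N triple bond.
(D) has a primary amino group (-NH2) but the nitrogen is NX3 (three connections), not NX1 triple-bonded.
So the answer is (A).

A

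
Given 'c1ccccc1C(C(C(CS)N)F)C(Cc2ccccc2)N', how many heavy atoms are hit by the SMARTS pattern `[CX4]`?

6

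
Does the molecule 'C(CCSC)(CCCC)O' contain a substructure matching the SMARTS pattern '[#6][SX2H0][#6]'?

Yes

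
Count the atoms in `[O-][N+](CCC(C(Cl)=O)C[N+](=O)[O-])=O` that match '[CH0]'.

The query [CH0] means: aliphatic carbon with no attached hydrogen.
Check the 13 heavy atoms by environment: 3× C (H2) → no; 1× C (H1) → no; 2× N (charge +1, H0) → no; 2× O (charge -1, H0) → no; 3× O (H0) → no; 1× C (H0) → match; 1× Cl (H0) → no.
That gives 1 matching atom.

1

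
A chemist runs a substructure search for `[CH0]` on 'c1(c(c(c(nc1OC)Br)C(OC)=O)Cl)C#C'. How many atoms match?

2

Check the 16 heavy atoms by environment: 1× n (aromatic, H0) → no; 5× c (aromatic, H0) → no; 3× O (H0) → no; 2× C (H3) → no; 1× Br (H0) → no; 2× C (H0) → match; 1× C (H1) → no; 1× Cl (H0) → no.
That gives 2 matching atoms.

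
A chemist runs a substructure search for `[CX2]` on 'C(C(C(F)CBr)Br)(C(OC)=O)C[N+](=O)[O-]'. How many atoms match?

0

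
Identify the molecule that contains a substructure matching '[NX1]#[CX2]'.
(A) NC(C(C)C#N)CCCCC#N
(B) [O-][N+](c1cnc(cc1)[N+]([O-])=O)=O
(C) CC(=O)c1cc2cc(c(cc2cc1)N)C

[NX1]#[CX2] describes a nitrogen triple-bonded to a two-connected carbon (a nitrile).
(A) contains a nitrile (-C#N), which satisfies every atom and bond constraint.
(B) has a nitro group (-[N+](=O)[O-]) but there is no C#N triple bond.
(C) has a primary amino group (-NH2) but the nitrogen is NX3 (three connections), not NX1 triple-bonded.
So the answer is (A).

A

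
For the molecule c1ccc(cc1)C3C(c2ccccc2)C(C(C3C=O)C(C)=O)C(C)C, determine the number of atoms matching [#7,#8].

2

The query [#7,#8] means: nitrogen or oxygen (comma = OR).
Check the 25 heavy atoms by environment: 11× C → no; 12× c (aromatic) → no; 2× O → match.
That gives 2 matching atoms.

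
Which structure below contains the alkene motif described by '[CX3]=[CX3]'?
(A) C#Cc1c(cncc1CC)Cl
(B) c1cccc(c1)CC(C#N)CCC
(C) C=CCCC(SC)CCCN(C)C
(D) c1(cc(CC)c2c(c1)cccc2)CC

[CX3]=[CX3] describes a non-aromatic C=C double bond between two sp2 carbons (an alkene).
(A) has an ethyl group (-CH2CH3) but its C-C bond is a single bond between CX4 carbons, not CX3=CX3.
(B) has an ethyl group (-CH2CH3) but its C-C bond is a single bond between CX4 carbons, not CX3=CX3.
(C) contains a vinyl group (-CH=CH2), which satisfies every atom and bond constraint.
(D) has an ethyl group (-CH2CH3) but its C-C bond is a single bond between CX4 carbons, not CX3=CX3.
So the answer is (C).

C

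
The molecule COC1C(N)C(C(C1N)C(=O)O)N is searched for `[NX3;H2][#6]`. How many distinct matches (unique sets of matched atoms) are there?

[NX3;H2][#6] is the SMARTS for a primary amine: a trivalent nitrogen with two H attached to carbon.
The molecule carries 3 separate instances of a primary amino group (-NH2) meeting every constraint; each maps to a distinct set of atoms, giving 3 matches.

3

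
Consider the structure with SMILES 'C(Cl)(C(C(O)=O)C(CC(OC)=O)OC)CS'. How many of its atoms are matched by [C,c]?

The query [C,c] means: comma = OR; matches aliphatic or aromatic carbon — same as #6.
Check the 16 heavy atoms by environment: 9× C → match; 1× Cl → no; 5× O → no; 1× S → no.
That gives 9 matching atoms.

9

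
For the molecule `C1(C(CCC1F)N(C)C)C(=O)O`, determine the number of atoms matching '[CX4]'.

7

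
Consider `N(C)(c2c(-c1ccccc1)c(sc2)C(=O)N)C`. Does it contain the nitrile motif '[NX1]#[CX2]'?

The pattern [NX1]#[CX2] describes a nitrogen triple-bonded to a two-connected carbon — a nitrile.
The closest candidate here is a primary amide (-C(=O)NH2), but the nitrogen is NX3, not NX1. No other fragment satisfies the full query, so there is no match.

No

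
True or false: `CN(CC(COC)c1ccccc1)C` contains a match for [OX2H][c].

The pattern [OX2H][c] describes a hydroxyl oxygen attached to an aromatic carbon — a phenol.
The closest candidate here is a methoxy ether (-OCH3), but the oxygen has H0, not H1. No other fragment satisfies the full query, so there is no match.

False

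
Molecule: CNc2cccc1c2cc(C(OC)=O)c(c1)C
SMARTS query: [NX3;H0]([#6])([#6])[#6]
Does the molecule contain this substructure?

No

The pattern [NX3;H0]([#6])([#6])[#6] describes a trivalent nitrogen with no H, bonded to three carbons — a tertiary amine.
The closest candidate here is an N-methylamino group (-NHCH3), but the nitrogen still has one H (H1), not H0. No other fragment satisfies the full query, so there is no match.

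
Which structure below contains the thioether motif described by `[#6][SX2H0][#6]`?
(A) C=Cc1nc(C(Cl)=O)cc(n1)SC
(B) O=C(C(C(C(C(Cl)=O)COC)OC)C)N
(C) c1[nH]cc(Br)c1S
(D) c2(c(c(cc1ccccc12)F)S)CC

[#6][SX2H0][#6] describes an aliphatic sulfur bridging two carbons with no H on the sulfur (a thioether).
(A) contains a methylthio ether (-SCH3), which satisfies every atom and bond constraint.
(B) has a methoxy ether (-OCH3) but the bridging atom is O, not S.
(C) has a thiol (-SH) but the sulfur has H1, not H0 bridging two carbons.
(D) has a thiol (-SH) but the sulfur has H1, not H0 bridging two carbons.
So the answer is (A).

A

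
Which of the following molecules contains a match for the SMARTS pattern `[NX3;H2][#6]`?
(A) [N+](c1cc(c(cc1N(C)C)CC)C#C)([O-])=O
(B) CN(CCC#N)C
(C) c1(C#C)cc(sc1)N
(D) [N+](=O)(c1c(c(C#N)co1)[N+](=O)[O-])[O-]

C

[NX3;H2][#6] describes a trivalent nitrogen with two H attached to carbon (a primary amine).
(A) has a dimethylamino group (-N(CH3)2) but the nitrogen has H0, not H2.
(B) has a dimethylamino group (-N(CH3)2) but the nitrogen has H0, not H2.
(C) contains a primary amino group (-NH2), which satisfies every atom and bond constraint.
(D) has a nitro group (-[N+](=O)[O-]) but the nitrogen is [N+] with no H, not NX3H2.
So the answer is (C).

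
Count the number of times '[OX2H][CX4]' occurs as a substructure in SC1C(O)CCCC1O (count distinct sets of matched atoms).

[OX2H][CX4] is the SMARTS for an aliphatic alcohol: a hydroxyl oxygen bound to an sp3 (X4) carbon.
The molecule carries 2 separate instances of a hydroxyl group (-OH) meeting every constraint; each maps to a distinct set of atoms, giving 2 matches.

2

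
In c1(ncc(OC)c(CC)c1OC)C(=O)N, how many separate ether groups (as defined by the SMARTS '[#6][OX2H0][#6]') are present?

[#6][OX2H0][#6] is the SMARTS for an ether: an aliphatic oxygen bridging two carbons with no H on the oxygen.
The molecule carries 2 separate instances of a methoxy ether (-OCH3) meeting every constraint; each maps to a distinct set of atoms, giving 2 matches.

2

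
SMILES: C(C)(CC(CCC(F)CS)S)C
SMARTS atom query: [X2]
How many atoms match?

The query [X2] means: any atom with exactly two total connections (bonds + H).
Check the 12 heavy atoms by environment: 9× C (X4) → no; 2× S (X2) → match; 1× F (X1) → no.
That gives 2 matching atoms.

2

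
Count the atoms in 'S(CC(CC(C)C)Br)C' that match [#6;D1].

3

Check the 9 heavy atoms by environment: 2× C (D2) → no; 2× C (D3) → no; 1× S (D2) → no; 3× C (D1) → match; 1× Br (D1) → no.
That gives 3 matching atoms.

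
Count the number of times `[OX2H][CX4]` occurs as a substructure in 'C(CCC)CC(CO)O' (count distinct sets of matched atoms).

[OX2H][CX4] is the SMARTS for an aliphatic alcohol: a hydroxyl oxygen bound to an sp3 (X4) carbon.
The molecule carries 2 separate instances of a hydroxyl group (-OH) meeting every constraint; each maps to a distinct set of atoms, giving 2 matches.

2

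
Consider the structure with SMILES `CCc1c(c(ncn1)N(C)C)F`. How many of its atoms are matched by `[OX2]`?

0

The query [OX2] means: aliphatic oxygen with two total connections — ether, hydroxyl, or ester single-bond O.
Check the 12 heavy atoms by environment: 2× n (aromatic, X2) → no; 4× c (aromatic, X3) → no; 1× N (X3) → no; 4× C (X4) → no; 1× F (X1) → no.
No environment satisfies the query, so 0 matching atoms.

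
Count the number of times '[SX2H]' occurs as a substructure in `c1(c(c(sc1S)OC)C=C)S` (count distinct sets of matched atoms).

2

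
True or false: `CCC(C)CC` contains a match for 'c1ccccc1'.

False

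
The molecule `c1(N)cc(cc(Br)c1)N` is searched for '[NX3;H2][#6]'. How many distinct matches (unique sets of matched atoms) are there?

[NX3;H2][#6] is the SMARTS for a primary amine: a trivalent nitrogen with two H attached to carbon.
The molecule carries 2 separate instances of a primary amino group (-NH2) meeting every constraint; each maps to a distinct set of atoms, giving 2 matches.

2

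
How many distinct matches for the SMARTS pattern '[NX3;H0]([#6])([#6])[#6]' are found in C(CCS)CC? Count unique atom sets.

[NX3;H0]([#6])([#6])[#6] is the SMARTS for a tertiary amine: a trivalent nitrogen with no H, bonded to three carbons.
No fragment in the molecule satisfies every constraint, giving 0 matches.

0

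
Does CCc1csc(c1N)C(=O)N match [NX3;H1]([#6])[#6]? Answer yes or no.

The pattern [NX3;H1]([#6])[#6] describes a trivalent nitrogen with one H, bonded to two carbons — a secondary amine.
The closest candidate here is a primary amino group (-NH2), but the nitrogen has H2 and only one carbon neighbour. No other fragment satisfies the full query, so there is no match.

No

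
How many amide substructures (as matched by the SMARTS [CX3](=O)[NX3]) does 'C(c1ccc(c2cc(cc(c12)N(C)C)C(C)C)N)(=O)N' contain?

[CX3](=O)[NX3] is the SMARTS for an amide: a carbonyl carbon bonded to a trivalent nitrogen.
Exactly one fragment in the molecule meets all constraints, giving 1 match.

1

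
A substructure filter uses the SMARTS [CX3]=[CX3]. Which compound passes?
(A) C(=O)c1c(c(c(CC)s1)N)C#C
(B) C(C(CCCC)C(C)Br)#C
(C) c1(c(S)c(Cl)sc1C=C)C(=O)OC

C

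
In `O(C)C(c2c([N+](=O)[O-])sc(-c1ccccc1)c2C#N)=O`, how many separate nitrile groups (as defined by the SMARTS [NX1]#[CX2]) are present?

1

[NX1]#[CX2] is the SMARTS for a nitrile: a nitrogen triple-bonded to a two-connected carbon.
Exactly one fragment in the molecule meets all constraints, giving 1 match.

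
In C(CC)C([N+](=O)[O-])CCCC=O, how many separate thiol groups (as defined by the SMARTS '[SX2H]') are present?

[SX2H] is the SMARTS for a thiol: an aliphatic sulfur with two connections, one being H.
No fragment in the molecule satisfies every constraint, giving 0 matches.

0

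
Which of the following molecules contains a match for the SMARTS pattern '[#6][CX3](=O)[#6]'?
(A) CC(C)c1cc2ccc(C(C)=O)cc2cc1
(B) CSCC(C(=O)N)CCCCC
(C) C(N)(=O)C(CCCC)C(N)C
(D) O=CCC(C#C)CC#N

[#6][CX3](=O)[#6] describes a carbonyl carbon (no H) flanked by two carbons (a ketone).
(A) contains an acetyl/ketone group (-C(=O)CH3), which satisfies every atom and bond constraint.
(B) has a primary amide (-C(=O)NH2) but one neighbour of the carbonyl carbon is N, not C.
(C) has a primary amide (-C(=O)NH2) but one neighbour of the carbonyl carbon is N, not C.
(D) has an aldehyde (-CHO) but the carbonyl carbon has H1, so it is not flanked by two carbons.
So the answer is (A).

A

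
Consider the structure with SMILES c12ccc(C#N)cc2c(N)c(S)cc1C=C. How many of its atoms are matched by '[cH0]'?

6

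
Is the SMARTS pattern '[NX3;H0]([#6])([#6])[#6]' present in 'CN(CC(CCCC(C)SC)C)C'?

The pattern [NX3;H0]([#6])([#6])[#6] describes a trivalent nitrogen with no H, bonded to three carbons — a tertiary amine.
The molecule carries a dimethylamino group (-N(CH3)2), whose atoms satisfy every constraint of the query, so the pattern matches.

Yes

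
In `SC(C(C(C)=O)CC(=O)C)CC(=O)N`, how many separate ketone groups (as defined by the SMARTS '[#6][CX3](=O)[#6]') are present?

[#6][CX3](=O)[#6] is the SMARTS for a ketone: a carbonyl carbon (no H) flanked by two carbons.
The molecule carries 2 separate instances of an acetyl/ketone group (-C(=O)CH3) meeting every constraint; each maps to a distinct set of atoms, giving 2 matches.

2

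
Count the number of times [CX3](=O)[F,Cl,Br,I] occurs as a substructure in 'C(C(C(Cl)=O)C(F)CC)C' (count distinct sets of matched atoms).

1

[CX3](=O)[F,Cl,Br,I] is the SMARTS for an acyl halide: a carbonyl carbon bonded to a halogen.
Exactly one fragment in the molecule meets all constraints, giving 1 match.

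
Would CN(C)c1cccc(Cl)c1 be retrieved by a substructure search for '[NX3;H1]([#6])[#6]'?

No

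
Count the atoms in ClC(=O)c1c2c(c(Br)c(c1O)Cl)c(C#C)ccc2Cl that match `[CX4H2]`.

0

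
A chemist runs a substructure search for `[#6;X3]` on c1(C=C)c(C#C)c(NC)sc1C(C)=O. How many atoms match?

7

The query [#6;X3] means: any carbon (aromatic or not) with three total connections.
Check the 14 heavy atoms by environment: 1× s (aromatic, X2) → no; 4× c (aromatic, X3) → match; 3× C (X3) → match; 1× N (X3) → no; 2× C (X4) → no; 2× C (X2) → no; 1× O (X1) → no.
Summing the matching environments: 4 + 3 = 7 matching atoms.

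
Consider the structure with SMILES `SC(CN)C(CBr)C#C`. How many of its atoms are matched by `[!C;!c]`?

The query [!C;!c] means: neither aliphatic nor aromatic carbon — same as [!#6].
Check the 9 heavy atoms by environment: 6× C → no; 1× N → match; 1× S → match; 1× Br → match.
Summing the matching environments: 1 + 1 + 1 = 3 matching atoms.

3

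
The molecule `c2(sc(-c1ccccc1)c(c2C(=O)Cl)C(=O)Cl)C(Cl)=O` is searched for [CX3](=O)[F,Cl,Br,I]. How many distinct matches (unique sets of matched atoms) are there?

[CX3](=O)[F,Cl,Br,I] is the SMARTS for an acyl halide: a carbonyl carbon bonded to a halogen.
The molecule carries 3 separate instances of an acyl chloride (-C(=O)Cl) meeting every constraint; each maps to a distinct set of atoms, giving 3 matches.

3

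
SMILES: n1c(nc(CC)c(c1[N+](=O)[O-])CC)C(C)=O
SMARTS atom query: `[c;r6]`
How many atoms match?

The query [c;r6] means: aromatic carbon that belongs to a six-membered ring.
Check the 16 heavy atoms by environment: 2× n (aromatic, in 6-ring) → no; 4× c (aromatic, in 6-ring) → match; 1× N (charge +1, acyclic) → no; 1× O (charge -1, acyclic) → no; 2× O (acyclic) → no; 6× C (acyclic) → no.
That gives 4 matching atoms.

4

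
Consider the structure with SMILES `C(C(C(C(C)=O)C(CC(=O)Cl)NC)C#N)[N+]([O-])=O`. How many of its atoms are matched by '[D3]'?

The query [D3] means: atom with exactly three heavy-atom neighbours.
Check the 18 heavy atoms by environment: 3× C (D2) → no; 5× C (D3) → match; 1× N (D1) → no; 3× O (D1) → no; 2× C (D1) → no; 1× N (charge +1, D3) → match; 1× O (charge -1, D1) → no; 1× N (D2) → no; 1× Cl (D1) → no.
Summing the matching environments: 5 + 1 = 6 matching atoms.

6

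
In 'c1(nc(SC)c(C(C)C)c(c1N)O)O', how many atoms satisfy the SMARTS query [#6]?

The query [#6] means: #6 matches any atom with atomic number 6 (carbon, aromatic or aliphatic).
Check the 14 heavy atoms by environment: 1× n (aromatic) → no; 5× c (aromatic) → match; 2× O → no; 1× N → no; 4× C → match; 1× S → no.
Summing the matching environments: 5 + 4 = 9 matching atoms.

9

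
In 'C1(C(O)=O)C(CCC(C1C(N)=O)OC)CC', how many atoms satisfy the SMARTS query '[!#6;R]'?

The query [!#6;R] means: non-carbon atom that is part of a ring.
Check the 16 heavy atoms by environment: 6× C (in 6-ring) → no; 5× C (acyclic) → no; 4× O (acyclic) → no; 1× N (acyclic) → no.
No environment satisfies the query, so 0 matching atoms.

0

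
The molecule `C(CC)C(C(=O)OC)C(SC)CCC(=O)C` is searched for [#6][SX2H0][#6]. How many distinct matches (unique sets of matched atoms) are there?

[#6][SX2H0][#6] is the SMARTS for a thioether: an aliphatic sulfur bridging two carbons with no H on the sulfur.
Exactly one fragment in the molecule meets all constraints, giving 1 match.

1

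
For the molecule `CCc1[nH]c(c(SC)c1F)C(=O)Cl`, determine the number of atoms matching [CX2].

0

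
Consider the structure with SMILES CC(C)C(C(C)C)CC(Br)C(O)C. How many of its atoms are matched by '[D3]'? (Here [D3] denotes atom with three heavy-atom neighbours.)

Check the 13 heavy atoms by environment: 5× C (D1) → no; 5× C (D3) → match; 1× C (D2) → no; 1× O (D1) → no; 1× Br (D1) → no.
That gives 5 matching atoms.

5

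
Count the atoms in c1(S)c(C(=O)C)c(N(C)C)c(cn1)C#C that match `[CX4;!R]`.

The query [CX4;!R] means: aliphatic carbon with four total connections, not in a ring.
Check the 15 heavy atoms by environment: 1× n (aromatic, X2, in 6-ring) → no; 5× c (aromatic, X3, in 6-ring) → no; 2× C (X2, acyclic) → no; 1× N (X3, acyclic) → no; 3× C (X4, acyclic) → match; 1× S (X2, acyclic) → no; 1× C (X3, acyclic) → no; 1× O (X1, acyclic) → no.
That gives 3 matching atoms.

3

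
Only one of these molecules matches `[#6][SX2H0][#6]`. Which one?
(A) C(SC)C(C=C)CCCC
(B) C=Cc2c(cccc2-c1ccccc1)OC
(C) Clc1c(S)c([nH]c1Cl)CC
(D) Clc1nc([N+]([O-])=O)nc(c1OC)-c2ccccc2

A

[#6][SX2H0][#6] describes an aliphatic sulfur bridging two carbons with no H on the sulfur (a thioether).
(A) contains a methylthio ether (-SCH3), which satisfies every atom and bond constraint.
(B) has a methoxy ether (-OCH3) but the bridging atom is O, not S.
(C) has a thiol (-SH) but the sulfur has H1, not H0 bridging two carbons.
(D) has a methoxy ether (-OCH3) but the bridging atom is O, not S.
So the answer is (A).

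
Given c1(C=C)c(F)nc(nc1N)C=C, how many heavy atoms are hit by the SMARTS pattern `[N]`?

The query [N] means: uppercase N matches aliphatic (non-aromatic) nitrogen only.
Check the 12 heavy atoms by environment: 2× n (aromatic) → no; 4× c (aromatic) → no; 1× F → no; 4× C → no; 1× N → match.
That gives 1 matching atom.

1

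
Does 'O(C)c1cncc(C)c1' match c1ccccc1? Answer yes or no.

The pattern c1ccccc1 describes six aromatic carbons in a ring — a benzene ring.
The closest candidate here is a methyl group (-CH3), but no six-membered all-carbon aromatic ring is present. No other fragment satisfies the full query, so there is no match.

No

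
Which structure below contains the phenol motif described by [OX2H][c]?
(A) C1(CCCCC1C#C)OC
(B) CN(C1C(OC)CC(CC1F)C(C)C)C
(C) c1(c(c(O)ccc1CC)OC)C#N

C

[OX2H][c] describes a hydroxyl oxygen attached to an aromatic carbon (a phenol).
(A) has a methoxy ether (-OCH3) but the oxygen has H0, not H1.
(B) has a methoxy ether (-OCH3) but the oxygen has H0, not H1.
(C) contains a hydroxyl group (-OH), which satisfies every atom and bond constraint.
So the answer is (C).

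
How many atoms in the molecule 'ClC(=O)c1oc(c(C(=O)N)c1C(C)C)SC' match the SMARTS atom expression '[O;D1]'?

2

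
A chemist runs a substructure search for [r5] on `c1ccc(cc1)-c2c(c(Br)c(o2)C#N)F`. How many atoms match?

Check the 15 heavy atoms by environment: 1× o (aromatic, in 5-ring) → match; 4× c (aromatic, in 5-ring) → match; 1× F (acyclic) → no; 1× Br (acyclic) → no; 6× c (aromatic, in 6-ring) → no; 1× C (acyclic) → no; 1× N (acyclic) → no.
Summing the matching environments: 1 + 4 = 5 matching atoms.

5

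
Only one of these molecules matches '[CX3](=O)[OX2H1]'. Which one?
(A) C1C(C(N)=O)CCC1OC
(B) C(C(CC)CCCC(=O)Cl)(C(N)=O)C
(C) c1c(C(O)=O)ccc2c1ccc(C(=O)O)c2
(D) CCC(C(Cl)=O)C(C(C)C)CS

C

[CX3](=O)[OX2H1] describes an sp2 carbon double-bonded to O and single-bonded to an -OH oxygen (a carboxylic acid).
(A) has a primary amide (-C(=O)NH2) but the carbonyl is bonded to N, not to an -OH oxygen.
(B) has an acyl chloride (-C(=O)Cl) but the carbonyl is bonded to Cl, not to an -OH oxygen.
(C) contains a carboxylic acid group (-C(=O)OH), which satisfies every atom and bond constraint.
(D) has an acyl chloride (-C(=O)Cl) but the carbonyl is bonded to Cl, not to an -OH oxygen.
So the answer is (C).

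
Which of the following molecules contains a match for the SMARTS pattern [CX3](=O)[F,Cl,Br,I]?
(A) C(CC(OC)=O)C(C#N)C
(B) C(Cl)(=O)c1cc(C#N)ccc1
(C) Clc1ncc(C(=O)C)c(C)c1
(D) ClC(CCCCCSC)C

B

[CX3](=O)[F,Cl,Br,I] describes a carbonyl carbon bonded to a halogen (an acyl halide).
(A) has a methyl-ester group (-C(=O)OCH3) but the carbonyl is bonded to -O-C, not to a halogen.
(B) contains an acyl chloride (-C(=O)Cl), which satisfies every atom and bond constraint.
(C) has a chloro substituent but the Cl is not on a carbonyl carbon.
(D) has a chloro substituent but the Cl is not on a carbonyl carbon.
So the answer is (B).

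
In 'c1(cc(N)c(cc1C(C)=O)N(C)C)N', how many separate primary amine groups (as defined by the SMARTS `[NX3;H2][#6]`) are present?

2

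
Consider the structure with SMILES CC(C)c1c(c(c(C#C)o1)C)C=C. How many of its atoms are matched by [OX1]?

0

The query [OX1] means: aliphatic oxygen with one total connection — typically a carbonyl =O or an oxide.
Check the 13 heavy atoms by environment: 1× o (aromatic, X2) → no; 4× c (aromatic, X3) → no; 4× C (X4) → no; 2× C (X2) → no; 2× C (X3) → no.
No environment satisfies the query, so 0 matching atoms.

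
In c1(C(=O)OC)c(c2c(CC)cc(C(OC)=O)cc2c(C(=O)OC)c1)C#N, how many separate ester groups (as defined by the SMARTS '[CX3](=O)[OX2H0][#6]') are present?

3

[CX3](=O)[OX2H0][#6] is the SMARTS for an ester: a carbonyl carbon bonded to an oxygen that is itself bonded to carbon (no H on that O).
The molecule carries 3 separate instances of a methyl-ester group (-C(=O)OCH3) meeting every constraint; each maps to a distinct set of atoms, giving 3 matches.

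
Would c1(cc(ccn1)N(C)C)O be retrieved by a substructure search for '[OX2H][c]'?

The pattern [OX2H][c] describes a hydroxyl oxygen attached to an aromatic carbon — a phenol.
The molecule carries a hydroxyl group (-OH), whose atoms satisfy every constraint of the query, so the pattern matches.

Yes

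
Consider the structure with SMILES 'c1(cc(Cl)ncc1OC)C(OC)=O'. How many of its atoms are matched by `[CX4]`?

Check the 13 heavy atoms by environment: 1× n (aromatic, X2) → no; 5× c (aromatic, X3) → no; 1× Cl (X1) → no; 1× C (X3) → no; 1× O (X1) → no; 2× O (X2) → no; 2× C (X4) → match.
That gives 2 matching atoms.

2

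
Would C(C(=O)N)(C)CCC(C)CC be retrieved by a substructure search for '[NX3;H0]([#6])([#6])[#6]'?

No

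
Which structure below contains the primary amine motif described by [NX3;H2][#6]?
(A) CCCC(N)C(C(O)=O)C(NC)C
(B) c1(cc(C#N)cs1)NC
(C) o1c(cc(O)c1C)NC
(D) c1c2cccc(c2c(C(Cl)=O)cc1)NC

A

[NX3;H2][#6] describes a trivalent nitrogen with two H attached to carbon (a primary amine).
(A) contains a primary amino group (-NH2), which satisfies every atom and bond constraint.
(B) has an N-methylamino group (-NHCH3) but the nitrogen bears two carbons and only one H (H1), not H2.
(C) has an N-methylamino group (-NHCH3) but the nitrogen bears two carbons and only one H (H1), not H2.
(D) has an N-methylamino group (-NHCH3) but the nitrogen bears two carbons and only one H (H1), not H2.
So the answer is (A).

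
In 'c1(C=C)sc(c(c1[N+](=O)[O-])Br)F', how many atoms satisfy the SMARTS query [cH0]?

4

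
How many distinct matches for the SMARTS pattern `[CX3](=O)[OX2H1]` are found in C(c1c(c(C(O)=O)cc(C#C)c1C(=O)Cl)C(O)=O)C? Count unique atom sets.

2

[CX3](=O)[OX2H1] is the SMARTS for a carboxylic acid: an sp2 carbon double-bonded to O and single-bonded to an -OH oxygen.
The molecule carries 2 separate instances of a carboxylic acid group (-C(=O)OH) meeting every constraint; each maps to a distinct set of atoms, giving 2 matches.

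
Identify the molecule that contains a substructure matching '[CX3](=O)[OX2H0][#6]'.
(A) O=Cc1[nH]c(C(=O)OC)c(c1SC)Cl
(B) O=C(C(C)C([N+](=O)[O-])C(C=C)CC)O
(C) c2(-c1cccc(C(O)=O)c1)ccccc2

A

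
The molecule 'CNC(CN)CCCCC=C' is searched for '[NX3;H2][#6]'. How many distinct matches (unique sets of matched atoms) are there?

[NX3;H2][#6] is the SMARTS for a primary amine: a trivalent nitrogen with two H attached to carbon.
Exactly one fragment in the molecule meets all constraints, giving 1 match.

1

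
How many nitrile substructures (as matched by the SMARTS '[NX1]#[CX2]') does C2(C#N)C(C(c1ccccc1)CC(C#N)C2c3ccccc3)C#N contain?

3

[NX1]#[CX2] is the SMARTS for a nitrile: a nitrogen triple-bonded to a two-connected carbon.
The molecule carries 3 separate instances of a nitrile (-C#N) meeting every constraint; each maps to a distinct set of atoms, giving 3 matches.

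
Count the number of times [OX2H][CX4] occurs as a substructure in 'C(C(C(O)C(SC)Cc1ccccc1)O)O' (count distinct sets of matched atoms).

3

[OX2H][CX4] is the SMARTS for an aliphatic alcohol: a hydroxyl oxygen bound to an sp3 (X4) carbon.
The molecule carries 3 separate instances of a hydroxyl group (-OH) meeting every constraint; each maps to a distinct set of atoms, giving 3 matches.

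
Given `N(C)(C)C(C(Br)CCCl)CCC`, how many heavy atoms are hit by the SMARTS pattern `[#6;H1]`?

2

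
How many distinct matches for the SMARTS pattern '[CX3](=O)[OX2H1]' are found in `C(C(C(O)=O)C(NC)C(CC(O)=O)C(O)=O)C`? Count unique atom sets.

3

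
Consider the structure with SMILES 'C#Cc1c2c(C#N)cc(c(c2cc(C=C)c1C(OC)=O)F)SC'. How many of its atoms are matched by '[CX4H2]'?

The query [CX4H2] means: sp3 carbon (X4) with exactly two hydrogens.
Check the 23 heavy atoms by environment: 8× c (aromatic, H0, X3) → no; 2× c (aromatic, H1, X3) → no; 2× C (H0, X2) → no; 1× C (H1, X2) → no; 1× C (H0, X3) → no; 1× O (H0, X1) → no; 1× O (H0, X2) → no; 2× C (H3, X4) → no; 1× S (H0, X2) → no; 1× N (H0, X1) → no; 1× F (H0, X1) → no; 1× C (H1, X3) → no; 1× C (H2, X3) → no.
No environment satisfies the query, so 0 matching atoms.

0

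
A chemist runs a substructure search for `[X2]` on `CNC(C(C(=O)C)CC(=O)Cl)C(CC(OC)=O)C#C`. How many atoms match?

3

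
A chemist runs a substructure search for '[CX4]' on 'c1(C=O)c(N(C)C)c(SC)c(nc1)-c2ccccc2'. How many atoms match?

Check the 19 heavy atoms by environment: 1× n (aromatic, X2) → no; 11× c (aromatic, X3) → no; 1× C (X3) → no; 1× O (X1) → no; 1× S (X2) → no; 3× C (X4) → match; 1× N (X3) → no.
That gives 3 matching atoms.

3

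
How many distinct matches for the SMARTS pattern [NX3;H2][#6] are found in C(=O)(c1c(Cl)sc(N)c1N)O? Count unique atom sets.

[NX3;H2][#6] is the SMARTS for a primary amine: a trivalent nitrogen with two H attached to carbon.
The molecule carries 2 separate instances of a primary amino group (-NH2) meeting every constraint; each maps to a distinct set of atoms, giving 2 matches.

2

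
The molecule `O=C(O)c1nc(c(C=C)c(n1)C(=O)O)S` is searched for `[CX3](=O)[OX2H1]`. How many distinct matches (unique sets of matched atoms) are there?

[CX3](=O)[OX2H1] is the SMARTS for a carboxylic acid: an sp2 carbon double-bonded to O and single-bonded to an -OH oxygen.
The molecule carries 2 separate instances of a carboxylic acid group (-C(=O)OH) meeting every constraint; each maps to a distinct set of atoms, giving 2 matches.

2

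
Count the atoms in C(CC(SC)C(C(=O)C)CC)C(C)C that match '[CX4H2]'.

3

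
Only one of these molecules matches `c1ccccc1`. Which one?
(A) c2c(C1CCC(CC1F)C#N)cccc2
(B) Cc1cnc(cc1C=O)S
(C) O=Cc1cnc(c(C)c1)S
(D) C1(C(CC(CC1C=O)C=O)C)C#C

A

c1ccccc1 describes six aromatic carbons in a ring (a benzene ring).
(A) contains a phenyl ring, which satisfies every atom and bond constraint.
(B) has a methyl group (-CH3) but no six-membered all-carbon aromatic ring is present.
(C) has a methyl group (-CH3) but no six-membered all-carbon aromatic ring is present.
(D) has a methyl group (-CH3) but no six-membered all-carbon aromatic ring is present.
So the answer is (A).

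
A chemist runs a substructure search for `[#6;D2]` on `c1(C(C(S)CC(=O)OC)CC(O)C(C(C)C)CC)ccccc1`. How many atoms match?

The query [#6;D2] means: any carbon bonded to exactly two heavy atoms.
Check the 23 heavy atoms by environment: 3× C (D2) → match; 6× C (D3) → no; 4× C (D1) → no; 1× c (aromatic, D3) → no; 5× c (aromatic, D2) → match; 1× S (D1) → no; 2× O (D1) → no; 1× O (D2) → no.
Summing the matching environments: 3 + 5 = 8 matching atoms.

8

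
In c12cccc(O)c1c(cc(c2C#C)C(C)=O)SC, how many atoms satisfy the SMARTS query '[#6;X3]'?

11

The query [#6;X3] means: any carbon (aromatic or not) with three total connections.
Check the 18 heavy atoms by environment: 10× c (aromatic, X3) → match; 1× O (X2) → no; 1× C (X3) → match; 1× O (X1) → no; 2× C (X4) → no; 2× C (X2) → no; 1× S (X2) → no.
Summing the matching environments: 10 + 1 = 11 matching atoms.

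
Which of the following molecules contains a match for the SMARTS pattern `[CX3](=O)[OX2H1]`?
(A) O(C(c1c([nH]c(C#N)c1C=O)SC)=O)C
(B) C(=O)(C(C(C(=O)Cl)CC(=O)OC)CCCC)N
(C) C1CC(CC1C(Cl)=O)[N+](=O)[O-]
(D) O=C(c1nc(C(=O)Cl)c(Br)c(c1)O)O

D

[CX3](=O)[OX2H1] describes an sp2 carbon double-bonded to O and single-bonded to an -OH oxygen (a carboxylic acid).
(A) has an aldehyde (-CHO) but there is no singly-bonded oxygen on the carbonyl carbon.
(B) has an acyl chloride (-C(=O)Cl) but the carbonyl is bonded to Cl, not to an -OH oxygen.
(C) has an acyl chloride (-C(=O)Cl) but the carbonyl is bonded to Cl, not to an -OH oxygen.
(D) contains a carboxylic acid group (-C(=O)OH), which satisfies every atom and bond constraint.
So the answer is (D).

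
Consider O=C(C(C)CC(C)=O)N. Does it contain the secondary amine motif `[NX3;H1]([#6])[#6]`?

The pattern [NX3;H1]([#6])[#6] describes a trivalent nitrogen with one H, bonded to two carbons — a secondary amine.
The closest candidate here is a primary amide (-C(=O)NH2), but the -C(=O)NH2 nitrogen has H2, not H1. No other fragment satisfies the full query, so there is no match.

No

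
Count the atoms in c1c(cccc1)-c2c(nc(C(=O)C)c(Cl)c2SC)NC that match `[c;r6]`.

11

The query [c;r6] means: aromatic carbon that belongs to a six-membered ring.
Check the 20 heavy atoms by environment: 1× n (aromatic, in 6-ring) → no; 11× c (aromatic, in 6-ring) → match; 1× N (acyclic) → no; 4× C (acyclic) → no; 1× S (acyclic) → no; 1× O (acyclic) → no; 1× Cl (acyclic) → no.
That gives 11 matching atoms.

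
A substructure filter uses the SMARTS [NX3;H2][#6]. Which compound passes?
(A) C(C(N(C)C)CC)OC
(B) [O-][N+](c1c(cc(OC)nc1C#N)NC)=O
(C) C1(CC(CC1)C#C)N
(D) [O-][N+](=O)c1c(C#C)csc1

C

[NX3;H2][#6] describes a trivalent nitrogen with two H attached to carbon (a primary amine).
(A) has a dimethylamino group (-N(CH3)2) but the nitrogen has H0, not H2.
(B) has an N-methylamino group (-NHCH3) but the nitrogen bears two carbons and only one H (H1), not H2.
(C) contains a primary amino group (-NH2), which satisfies every atom and bond constraint.
(D) has a nitro group (-[N+](=O)[O-]) but the nitrogen is [N+] with no H, not NX3H2.
So the answer is (C).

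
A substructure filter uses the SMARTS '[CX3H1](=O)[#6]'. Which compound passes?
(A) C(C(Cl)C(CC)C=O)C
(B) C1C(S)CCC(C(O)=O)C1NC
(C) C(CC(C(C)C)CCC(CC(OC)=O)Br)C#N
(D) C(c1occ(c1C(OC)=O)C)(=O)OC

[CX3H1](=O)[#6] describes an sp2 carbon with one H, double-bonded to O and single-bonded to carbon (an aldehyde).
(A) contains an aldehyde (-CHO), which satisfies every atom and bond constraint.
(B) has a carboxylic acid group (-C(=O)OH) but the carbonyl carbon has H0 and is bonded to O, not H1.
(C) has a methyl-ester group (-C(=O)OCH3) but the carbonyl carbon has H0, not H1.
(D) has a methyl-ester group (-C(=O)OCH3) but the carbonyl carbon has H0, not H1.
So the answer is (A).

A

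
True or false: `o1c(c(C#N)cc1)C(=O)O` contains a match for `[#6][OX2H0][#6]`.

The pattern [#6][OX2H0][#6] describes an aliphatic oxygen bridging two carbons with no H on the oxygen — an ether.
The closest candidate here is a carboxylic acid group (-C(=O)OH), but the -OH oxygen has H1; the =O is OX1, not OX2. No other fragment satisfies the full query, so there is no match.

False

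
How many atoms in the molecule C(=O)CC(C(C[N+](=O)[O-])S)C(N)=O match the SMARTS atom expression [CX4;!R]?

4

Check the 13 heavy atoms by environment: 4× C (X4, acyclic) → match; 1× S (X2, acyclic) → no; 2× C (X3, acyclic) → no; 3× O (X1, acyclic) → no; 1× N (X3, acyclic) → no; 1× N (charge +1, X3, acyclic) → no; 1× O (charge -1, X1, acyclic) → no.
That gives 4 matching atoms.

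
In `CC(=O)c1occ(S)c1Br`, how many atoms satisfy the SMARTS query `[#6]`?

The query [#6] means: #6 matches any atom with atomic number 6 (carbon, aromatic or aliphatic).
Check the 10 heavy atoms by environment: 1× o (aromatic) → no; 4× c (aromatic) → match; 2× C → match; 1× O → no; 1× S → no; 1× Br → no.
Summing the matching environments: 4 + 2 = 6 matching atoms.

6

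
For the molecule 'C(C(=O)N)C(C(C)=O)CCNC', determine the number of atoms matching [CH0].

The query [CH0] means: aliphatic carbon with no attached hydrogen.
Check the 12 heavy atoms by environment: 3× C (H2) → no; 1× C (H1) → no; 2× C (H0) → match; 2× O (H0) → no; 1× N (H2) → no; 1× N (H1) → no; 2× C (H3) → no.
That gives 2 matching atoms.

2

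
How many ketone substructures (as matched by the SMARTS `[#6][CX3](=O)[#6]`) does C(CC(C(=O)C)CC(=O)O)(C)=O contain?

[#6][CX3](=O)[#6] is the SMARTS for a ketone: a carbonyl carbon (no H) flanked by two carbons.
The molecule carries 2 separate instances of an acetyl/ketone group (-C(=O)CH3) meeting every constraint; each maps to a distinct set of atoms, giving 2 matches.

2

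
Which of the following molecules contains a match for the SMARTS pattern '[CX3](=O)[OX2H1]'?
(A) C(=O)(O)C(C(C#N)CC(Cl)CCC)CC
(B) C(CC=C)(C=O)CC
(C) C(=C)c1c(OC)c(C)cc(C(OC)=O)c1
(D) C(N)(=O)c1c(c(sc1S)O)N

[CX3](=O)[OX2H1] describes an sp2 carbon double-bonded to O and single-bonded to an -OH oxygen (a carboxylic acid).
(A) contains a carboxylic acid group (-C(=O)OH), which satisfies every atom and bond constraint.
(B) has an aldehyde (-CHO) but there is no singly-bonded oxygen on the carbonyl carbon.
(C) has a methyl-ester group (-C(=O)OCH3) but the singly-bonded O has no H (OX2H0, not OX2H1).
(D) has a primary amide (-C(=O)NH2) but the carbonyl is bonded to N, not to an -OH oxygen.
So the answer is (A).

A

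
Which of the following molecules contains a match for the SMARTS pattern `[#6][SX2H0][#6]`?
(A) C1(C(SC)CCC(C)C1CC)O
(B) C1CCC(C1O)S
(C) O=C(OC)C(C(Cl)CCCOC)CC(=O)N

A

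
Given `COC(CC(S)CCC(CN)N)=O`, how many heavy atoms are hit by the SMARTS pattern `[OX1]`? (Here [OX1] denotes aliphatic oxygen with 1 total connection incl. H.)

1

The query [OX1] means: aliphatic oxygen with one total connection — typically a carbonyl =O or an oxide.
Check the 13 heavy atoms by environment: 7× C (X4) → no; 2× N (X3) → no; 1× S (X2) → no; 1× C (X3) → no; 1× O (X1) → match; 1× O (X2) → no.
That gives 1 matching atom.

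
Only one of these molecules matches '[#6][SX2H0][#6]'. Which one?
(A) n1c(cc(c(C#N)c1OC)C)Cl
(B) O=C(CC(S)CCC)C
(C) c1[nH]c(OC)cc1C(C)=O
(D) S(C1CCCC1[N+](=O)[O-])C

[#6][SX2H0][#6] describes an aliphatic sulfur bridging two carbons with no H on the sulfur (a thioether).
(A) has a methoxy ether (-OCH3) but the bridging atom is O, not S.
(B) has a thiol (-SH) but the sulfur has H1, not H0 bridging two carbons.
(C) has a methoxy ether (-OCH3) but the bridging atom is O, not S.
(D) contains a methylthio ether (-SCH3), which satisfies every atom and bond constraint.
So the answer is (D).

D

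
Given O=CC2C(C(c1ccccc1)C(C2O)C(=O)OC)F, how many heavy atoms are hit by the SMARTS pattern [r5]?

5

Check the 19 heavy atoms by environment: 5× C (in 5-ring) → match; 6× c (aromatic, in 6-ring) → no; 3× C (acyclic) → no; 4× O (acyclic) → no; 1× F (acyclic) → no.
That gives 5 matching atoms.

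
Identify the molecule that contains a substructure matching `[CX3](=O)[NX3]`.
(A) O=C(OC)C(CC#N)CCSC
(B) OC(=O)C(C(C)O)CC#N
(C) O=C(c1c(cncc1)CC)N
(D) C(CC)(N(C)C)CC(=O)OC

C

[CX3](=O)[NX3] describes a carbonyl carbon bonded to a trivalent nitrogen (an amide).
(A) has a methyl-ester group (-C(=O)OCH3) but the carbonyl is bonded to O, not to an NX3 nitrogen.
(B) has a nitrile (-C#N) but the nitrile N is NX1 (triple-bonded), not NX3.
(C) contains a primary amide (-C(=O)NH2), which satisfies every atom and bond constraint.
(D) has a methyl-ester group (-C(=O)OCH3) but the carbonyl is bonded to O, not to an NX3 nitrogen.
So the answer is (C).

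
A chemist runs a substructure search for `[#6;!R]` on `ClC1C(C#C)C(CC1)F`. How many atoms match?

The query [#6;!R] means: carbon not in any ring.
Check the 9 heavy atoms by environment: 5× C (in 5-ring) → no; 1× F (acyclic) → no; 1× Cl (acyclic) → no; 2× C (acyclic) → match.
That gives 2 matching atoms.

2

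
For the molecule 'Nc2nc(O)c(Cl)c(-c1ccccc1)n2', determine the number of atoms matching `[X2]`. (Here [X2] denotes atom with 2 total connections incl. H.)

3

Check the 15 heavy atoms by environment: 2× n (aromatic, X2) → match; 10× c (aromatic, X3) → no; 1× N (X3) → no; 1× O (X2) → match; 1× Cl (X1) → no.
Summing the matching environments: 2 + 1 = 3 matching atoms.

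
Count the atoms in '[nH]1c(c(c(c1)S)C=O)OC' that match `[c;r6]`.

0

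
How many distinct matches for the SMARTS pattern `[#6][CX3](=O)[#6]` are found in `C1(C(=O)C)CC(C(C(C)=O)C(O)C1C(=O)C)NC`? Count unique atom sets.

3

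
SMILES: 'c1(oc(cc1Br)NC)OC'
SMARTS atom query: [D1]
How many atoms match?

The query [D1] means: atom with exactly one heavy-atom neighbour (degree 1).
Check the 10 heavy atoms by environment: 1× o (aromatic, D2) → no; 3× c (aromatic, D3) → no; 1× c (aromatic, D2) → no; 1× Br (D1) → match; 1× O (D2) → no; 2× C (D1) → match; 1× N (D2) → no.
Summing the matching environments: 1 + 2 = 3 matching atoms.

3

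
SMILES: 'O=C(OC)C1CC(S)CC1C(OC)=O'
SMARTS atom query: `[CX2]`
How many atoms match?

0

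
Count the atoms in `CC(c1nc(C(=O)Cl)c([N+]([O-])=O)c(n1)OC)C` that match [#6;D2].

0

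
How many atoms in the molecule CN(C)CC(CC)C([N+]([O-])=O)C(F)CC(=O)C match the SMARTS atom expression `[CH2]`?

The query [CH2] means: aliphatic carbon with exactly two hydrogens.
Check the 17 heavy atoms by environment: 3× C (H2) → match; 3× C (H1) → no; 1× N (H0) → no; 4× C (H3) → no; 1× C (H0) → no; 2× O (H0) → no; 1× F (H0) → no; 1× N (charge +1, H0) → no; 1× O (charge -1, H0) → no.
That gives 3 matching atoms.

3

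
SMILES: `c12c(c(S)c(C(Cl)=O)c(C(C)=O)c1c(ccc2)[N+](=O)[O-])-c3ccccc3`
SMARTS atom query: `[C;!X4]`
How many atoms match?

2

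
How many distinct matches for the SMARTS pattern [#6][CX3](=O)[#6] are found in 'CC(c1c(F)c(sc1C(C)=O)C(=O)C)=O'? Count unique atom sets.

[#6][CX3](=O)[#6] is the SMARTS for a ketone: a carbonyl carbon (no H) flanked by two carbons.
The molecule carries 3 separate instances of an acetyl/ketone group (-C(=O)CH3) meeting every constraint; each maps to a distinct set of atoms, giving 3 matches.

3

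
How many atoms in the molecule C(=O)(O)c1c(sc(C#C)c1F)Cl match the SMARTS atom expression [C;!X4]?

The query [C;!X4] means: aliphatic carbon that does not have four total connections.
Check the 12 heavy atoms by environment: 1× s (aromatic, X2) → no; 4× c (aromatic, X3) → no; 1× Cl (X1) → no; 1× C (X3) → match; 1× O (X1) → no; 1× O (X2) → no; 1× F (X1) → no; 2× C (X2) → match.
Summing the matching environments: 1 + 2 = 3 matching atoms.

3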